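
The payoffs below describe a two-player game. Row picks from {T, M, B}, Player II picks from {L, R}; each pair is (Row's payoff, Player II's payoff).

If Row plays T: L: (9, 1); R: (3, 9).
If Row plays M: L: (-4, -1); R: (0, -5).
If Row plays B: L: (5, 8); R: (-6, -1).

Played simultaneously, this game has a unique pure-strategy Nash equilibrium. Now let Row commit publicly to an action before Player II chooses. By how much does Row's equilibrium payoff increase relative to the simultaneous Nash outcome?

2

Backward induction with Row moving first.
- T: Player II compares 1, 9 and picks R; Row would get 3.
- M: Player II compares -1, -5 and picks L; Row would get -4.
- B: Player II compares 8, -1 and picks L; Row would get 5.
Among 3, -4, 5, the best is 5 at B. Subgame-perfect outcome: (B, L) with payoffs (5, 8).
Under simultaneous play:
Row's best replies: L→T; R→T.
Player II's best replies: T→R; M→L; B→L.
Only (T, R) has each player best-responding; Nash payoffs (3, 9).
Row's commitment gain: 5 − 3 = 2.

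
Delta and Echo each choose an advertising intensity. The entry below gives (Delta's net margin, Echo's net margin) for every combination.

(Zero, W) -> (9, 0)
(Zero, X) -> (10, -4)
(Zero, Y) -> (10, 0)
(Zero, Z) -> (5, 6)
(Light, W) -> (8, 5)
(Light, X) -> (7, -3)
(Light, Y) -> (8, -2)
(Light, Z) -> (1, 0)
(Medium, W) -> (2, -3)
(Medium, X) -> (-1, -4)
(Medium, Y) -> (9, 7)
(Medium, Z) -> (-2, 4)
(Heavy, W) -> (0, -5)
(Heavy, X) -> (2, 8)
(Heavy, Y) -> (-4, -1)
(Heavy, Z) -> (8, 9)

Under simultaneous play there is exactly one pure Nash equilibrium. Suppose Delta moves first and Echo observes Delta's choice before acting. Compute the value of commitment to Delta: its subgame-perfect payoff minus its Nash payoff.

1

Solve by backward induction (Delta leads).
- Zero → Echo plays Z (best of 0, -4, 0, 6); Delta gets 5.
- Light → Echo plays W (best of 5, -3, -2, 0); Delta gets 8.
- Medium → Echo plays Y (best of -3, -4, 7, 4); Delta gets 9.
- Heavy → Echo plays Z (best of -5, 8, -1, 9); Delta gets 8.
Maximizing over 5, 8, 9, 8, Delta chooses Medium. Subgame-perfect outcome: (Medium, Y) with payoffs (9, 7).
Under simultaneous play:
Delta's best replies: W→Zero; X→Zero; Y→Zero; Z→Heavy.
Echo's best replies: Zero→Z; Light→W; Medium→Y; Heavy→Z.
Only (Heavy, Z) has each player best-responding; Nash payoffs (8, 9).
Delta's commitment gain: 9 − 8 = 1.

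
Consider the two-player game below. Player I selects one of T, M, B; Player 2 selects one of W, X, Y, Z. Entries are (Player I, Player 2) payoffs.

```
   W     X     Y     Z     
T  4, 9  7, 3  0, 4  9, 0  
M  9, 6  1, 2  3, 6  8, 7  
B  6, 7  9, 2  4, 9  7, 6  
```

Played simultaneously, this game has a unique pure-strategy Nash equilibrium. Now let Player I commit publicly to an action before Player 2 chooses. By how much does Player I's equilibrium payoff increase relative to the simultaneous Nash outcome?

Backward induction with Player I moving first.
- T → Player 2 plays W (best of 9, 3, 4, 0); Player I gets 4.
- M → Player 2 plays Z (best of 6, 2, 6, 7); Player I gets 8.
- B → Player 2 plays Y (best of 7, 2, 9, 6); Player I gets 4.
Maximizing over 4, 8, 4, Player I chooses M. Subgame-perfect outcome: (M, Z) with payoffs (8, 7).
Now find the simultaneous Nash equilibrium.
Player I's best replies: W→M; X→B; Y→B; Z→T.
Player 2's best replies: T→W; M→Z; B→Y.
The unique mutual best reply is (B, Y), giving (4, 9).
Player I's commitment gain: 8 − 4 = 4.

4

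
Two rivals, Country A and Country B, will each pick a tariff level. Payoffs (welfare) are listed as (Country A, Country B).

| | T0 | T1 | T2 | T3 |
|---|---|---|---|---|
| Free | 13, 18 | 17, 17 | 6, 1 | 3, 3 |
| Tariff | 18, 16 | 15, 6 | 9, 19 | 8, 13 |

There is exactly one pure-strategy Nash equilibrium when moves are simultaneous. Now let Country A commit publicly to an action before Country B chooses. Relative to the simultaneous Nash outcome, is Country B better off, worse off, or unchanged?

Work backward from Country B's decision.
- Free: BR = T0, leader payoff 13.
- Tariff: BR = T2, leader payoff 9.
Country A's induced payoffs are 13, 9, so Country A commits to Free. Subgame-perfect outcome: (Free, T0) with payoffs (13, 18).
Now find the simultaneous Nash equilibrium.
Country A's best replies: T0→Tariff; T1→Free; T2→Tariff; T3→Tariff.
Country B's best replies: Free→T0; Tariff→T2.
The unique mutual best reply is (Tariff, T2), giving (9, 19).
Country B earns 18 sequentially versus 19 at the Nash outcome: worse off.

worse off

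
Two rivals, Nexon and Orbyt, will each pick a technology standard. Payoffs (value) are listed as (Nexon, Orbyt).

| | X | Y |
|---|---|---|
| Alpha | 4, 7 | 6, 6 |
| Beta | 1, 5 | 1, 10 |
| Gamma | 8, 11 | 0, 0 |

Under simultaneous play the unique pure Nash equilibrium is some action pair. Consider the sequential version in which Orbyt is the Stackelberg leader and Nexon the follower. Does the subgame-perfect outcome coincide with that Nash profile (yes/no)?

Work backward from Nexon's decision.
- X: BR = Gamma, leader payoff 11.
- Y: BR = Alpha, leader payoff 6.
Maximizing over 11, 6, Orbyt chooses X. Subgame-perfect outcome: (Gamma, X) with payoffs (8, 11).
For the simultaneous game, intersect best replies.
Nexon's best replies: X→Gamma; Y→Alpha.
Orbyt's best replies: Alpha→X; Beta→Y; Gamma→X.
Only (Gamma, X) has each player best-responding; Nash payoffs (8, 11).
Sequential outcome (Gamma, X) coincides with the Nash profile (Gamma, X).

yes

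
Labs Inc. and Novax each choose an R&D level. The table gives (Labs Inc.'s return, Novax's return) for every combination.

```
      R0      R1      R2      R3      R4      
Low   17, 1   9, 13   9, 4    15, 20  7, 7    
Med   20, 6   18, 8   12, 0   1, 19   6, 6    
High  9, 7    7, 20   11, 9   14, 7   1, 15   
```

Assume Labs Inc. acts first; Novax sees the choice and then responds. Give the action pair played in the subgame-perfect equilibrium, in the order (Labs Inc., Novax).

(Low, R3)

Backward induction with Labs Inc. moving first.
- Low → Novax plays R3 (best of 1, 13, 4, 20, 7); Labs Inc. gets 15.
- Med → Novax plays R3 (best of 6, 8, 0, 19, 6); Labs Inc. gets 1.
- High → Novax plays R1 (best of 7, 20, 9, 7, 15); Labs Inc. gets 7.
Among 15, 1, 7, the best is 15 at Low. Subgame-perfect outcome: (Low, R3) with payoffs (15, 20).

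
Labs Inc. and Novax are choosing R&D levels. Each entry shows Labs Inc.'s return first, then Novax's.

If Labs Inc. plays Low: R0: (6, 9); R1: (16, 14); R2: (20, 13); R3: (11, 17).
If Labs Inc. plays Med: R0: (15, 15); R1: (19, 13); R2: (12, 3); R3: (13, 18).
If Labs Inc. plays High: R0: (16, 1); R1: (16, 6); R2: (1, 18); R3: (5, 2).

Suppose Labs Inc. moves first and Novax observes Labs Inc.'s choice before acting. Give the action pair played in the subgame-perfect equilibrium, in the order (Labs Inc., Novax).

(Med, R3)

Novax best-responds to each possible Labs Inc. move:
- Low → Novax plays R3 (best of 9, 14, 13, 17); Labs Inc. gets 11.
- Med → Novax plays R3 (best of 15, 13, 3, 18); Labs Inc. gets 13.
- High → Novax plays R2 (best of 1, 6, 18, 2); Labs Inc. gets 1.
Maximizing over 11, 13, 1, Labs Inc. chooses Med. Subgame-perfect outcome: (Med, R3) with payoffs (13, 18).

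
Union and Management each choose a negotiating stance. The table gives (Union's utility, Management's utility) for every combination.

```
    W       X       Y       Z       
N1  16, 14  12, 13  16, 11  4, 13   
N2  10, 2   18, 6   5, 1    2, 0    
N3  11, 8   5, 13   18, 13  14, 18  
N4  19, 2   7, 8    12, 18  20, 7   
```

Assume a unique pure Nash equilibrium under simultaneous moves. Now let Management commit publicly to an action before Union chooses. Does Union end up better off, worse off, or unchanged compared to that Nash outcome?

unchanged

Solve by backward induction (Management leads).
- W: Union compares 16, 10, 11, 19 and picks N4; Management would get 2.
- X: Union compares 12, 18, 5, 7 and picks N2; Management would get 6.
- Y: Union compares 16, 5, 18, 12 and picks N3; Management would get 13.
- Z: Union compares 4, 2, 14, 20 and picks N4; Management would get 7.
Management's induced payoffs are 2, 6, 13, 7, so Management commits to Y. Subgame-perfect outcome: (N3, Y) with payoffs (18, 13).
For the simultaneous game, intersect best replies.
Union's best replies: W→N4; X→N2; Y→N3; Z→N4.
Management's best replies: N1→W; N2→X; N3→Z; N4→Y.
Only (N2, X) has each player best-responding; Nash payoffs (18, 6).
Union earns 18 sequentially versus 18 at the Nash outcome: unchanged.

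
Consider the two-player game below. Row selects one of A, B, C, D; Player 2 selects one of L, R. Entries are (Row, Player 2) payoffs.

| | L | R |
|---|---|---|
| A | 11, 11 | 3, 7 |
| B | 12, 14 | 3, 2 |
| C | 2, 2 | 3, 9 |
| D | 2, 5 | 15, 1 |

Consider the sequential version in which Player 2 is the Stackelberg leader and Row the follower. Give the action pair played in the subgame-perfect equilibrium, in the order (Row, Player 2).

(B, L)

Row best-responds to each possible Player 2 move:
- L: BR = B, leader payoff 14.
- R: BR = D, leader payoff 1.
Among 14, 1, the best is 14 at L. Subgame-perfect outcome: (B, L) with payoffs (12, 14).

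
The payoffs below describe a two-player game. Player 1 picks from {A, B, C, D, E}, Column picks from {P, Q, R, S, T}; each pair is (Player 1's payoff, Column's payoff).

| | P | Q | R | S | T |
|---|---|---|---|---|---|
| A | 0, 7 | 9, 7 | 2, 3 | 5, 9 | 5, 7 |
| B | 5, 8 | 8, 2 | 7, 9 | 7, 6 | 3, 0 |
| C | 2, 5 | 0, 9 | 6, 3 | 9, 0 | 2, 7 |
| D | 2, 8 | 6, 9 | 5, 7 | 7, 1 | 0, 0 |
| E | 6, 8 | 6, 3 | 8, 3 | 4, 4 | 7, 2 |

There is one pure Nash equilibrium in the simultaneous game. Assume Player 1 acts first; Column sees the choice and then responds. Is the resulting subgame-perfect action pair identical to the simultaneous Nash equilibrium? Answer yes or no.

no

Backward induction with Player 1 moving first.
- A → Column plays S (best of 7, 7, 3, 9, 7); Player 1 gets 5.
- B → Column plays R (best of 8, 2, 9, 6, 0); Player 1 gets 7.
- C → Column plays Q (best of 5, 9, 3, 0, 7); Player 1 gets 0.
- D → Column plays Q (best of 8, 9, 7, 1, 0); Player 1 gets 6.
- E → Column plays P (best of 8, 3, 3, 4, 2); Player 1 gets 6.
Among 5, 7, 0, 6, 6, the best is 7 at B. Subgame-perfect outcome: (B, R) with payoffs (7, 9).
For the simultaneous game, intersect best replies.
Player 1's best replies: P→E; Q→A; R→E; S→C; T→E.
Column's best replies: A→S; B→R; C→Q; D→Q; E→P.
The unique mutual best reply is (E, P), giving (6, 8).
Sequential outcome (B, R) differs from the Nash profile (E, P).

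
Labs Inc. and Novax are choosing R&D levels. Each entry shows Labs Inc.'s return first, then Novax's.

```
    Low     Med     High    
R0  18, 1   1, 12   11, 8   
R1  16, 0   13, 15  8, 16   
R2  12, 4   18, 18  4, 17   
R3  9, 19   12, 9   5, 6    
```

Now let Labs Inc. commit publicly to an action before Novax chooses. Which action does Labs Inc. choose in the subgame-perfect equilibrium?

Solve by backward induction (Labs Inc. leads).
- R0 → Novax plays Med (best of 1, 12, 8); Labs Inc. gets 1.
- R1 → Novax plays High (best of 0, 15, 16); Labs Inc. gets 8.
- R2 → Novax plays Med (best of 4, 18, 17); Labs Inc. gets 18.
- R3 → Novax plays Low (best of 19, 9, 6); Labs Inc. gets 9.
Among 1, 8, 18, 9, the best is 18 at R2. Subgame-perfect outcome: (R2, Med) with payoffs (18, 18).

R2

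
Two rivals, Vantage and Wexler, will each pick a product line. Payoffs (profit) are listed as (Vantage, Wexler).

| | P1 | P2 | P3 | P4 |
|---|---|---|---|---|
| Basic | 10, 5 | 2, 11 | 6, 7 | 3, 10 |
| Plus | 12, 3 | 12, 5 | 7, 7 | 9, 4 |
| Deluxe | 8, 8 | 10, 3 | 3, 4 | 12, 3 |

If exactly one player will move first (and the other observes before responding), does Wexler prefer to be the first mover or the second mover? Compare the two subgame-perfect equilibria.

If Vantage leads: Wexler's best replies are Basic→P2, Plus→P3, Deluxe→P1; Vantage's induced payoffs 2, 7, 8; outcome (Deluxe, P1), payoffs (8, 8).
If Wexler leads: Vantage's best replies are P1→Plus, P2→Plus, P3→Plus, P4→Deluxe; Wexler's induced payoffs 3, 5, 7, 3; outcome (Plus, P3), payoffs (7, 7).
Wexler gets 7 moving first and 8 moving second, so Wexler prefers to move second.

second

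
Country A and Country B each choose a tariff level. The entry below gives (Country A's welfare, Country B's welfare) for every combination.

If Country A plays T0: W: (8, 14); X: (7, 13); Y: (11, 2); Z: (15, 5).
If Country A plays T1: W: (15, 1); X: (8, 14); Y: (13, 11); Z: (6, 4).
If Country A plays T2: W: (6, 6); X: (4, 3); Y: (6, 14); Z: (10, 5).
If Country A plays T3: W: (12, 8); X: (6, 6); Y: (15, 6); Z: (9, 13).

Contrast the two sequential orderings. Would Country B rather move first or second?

first

If Country A leads: Country B's best replies are T0→W, T1→X, T2→Y, T3→Z; Country A's induced payoffs 8, 8, 6, 9; outcome (T3, Z), payoffs (9, 13).
If Country B leads: Country A's best replies are W→T1, X→T1, Y→T3, Z→T0; Country B's induced payoffs 1, 14, 6, 5; outcome (T1, X), payoffs (8, 14).
Country B gets 14 moving first and 13 moving second, so Country B prefers to move first.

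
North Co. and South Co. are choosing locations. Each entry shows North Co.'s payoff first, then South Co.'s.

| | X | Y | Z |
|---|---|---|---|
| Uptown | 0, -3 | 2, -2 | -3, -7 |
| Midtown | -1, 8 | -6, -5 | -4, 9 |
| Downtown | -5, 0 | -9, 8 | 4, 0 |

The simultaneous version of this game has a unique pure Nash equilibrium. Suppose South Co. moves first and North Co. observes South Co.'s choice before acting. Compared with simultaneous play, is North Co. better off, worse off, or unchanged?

better off

Solve by backward induction (South Co. leads).
- X: North Co. compares 0, -1, -5 and picks Uptown; South Co. would get -3.
- Y: North Co. compares 2, -6, -9 and picks Uptown; South Co. would get -2.
- Z: North Co. compares -3, -4, 4 and picks Downtown; South Co. would get 0.
Among -3, -2, 0, the best is 0 at Z. Subgame-perfect outcome: (Downtown, Z) with payoffs (4, 0).
Under simultaneous play:
North Co.'s best replies: X→Uptown; Y→Uptown; Z→Downtown.
South Co.'s best replies: Uptown→Y; Midtown→Z; Downtown→Y.
Only (Uptown, Y) has each player best-responding; Nash payoffs (2, -2).
North Co. earns 4 sequentially versus 2 at the Nash outcome: better off.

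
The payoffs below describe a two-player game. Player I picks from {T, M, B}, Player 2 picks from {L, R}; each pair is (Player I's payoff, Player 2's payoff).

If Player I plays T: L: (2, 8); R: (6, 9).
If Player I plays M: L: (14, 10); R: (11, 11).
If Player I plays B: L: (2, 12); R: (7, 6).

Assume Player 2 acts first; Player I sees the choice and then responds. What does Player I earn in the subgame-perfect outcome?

Solve by backward induction (Player 2 leads).
- L: BR = M, leader payoff 10.
- R: BR = M, leader payoff 11.
Maximizing over 10, 11, Player 2 chooses R. Subgame-perfect outcome: (M, R) with payoffs (11, 11).

11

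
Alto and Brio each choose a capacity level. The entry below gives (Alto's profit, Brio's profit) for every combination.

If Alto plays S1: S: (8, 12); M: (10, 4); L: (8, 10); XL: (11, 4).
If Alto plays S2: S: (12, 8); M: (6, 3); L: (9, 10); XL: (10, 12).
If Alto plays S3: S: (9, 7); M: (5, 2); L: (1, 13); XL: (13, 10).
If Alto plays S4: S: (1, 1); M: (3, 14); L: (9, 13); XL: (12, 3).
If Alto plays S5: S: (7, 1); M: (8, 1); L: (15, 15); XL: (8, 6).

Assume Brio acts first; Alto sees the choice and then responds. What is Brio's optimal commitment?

Alto best-responds to each possible Brio move:
- S → Alto plays S2 (best of 8, 12, 9, 1, 7); Brio gets 8.
- M → Alto plays S1 (best of 10, 6, 5, 3, 8); Brio gets 4.
- L → Alto plays S5 (best of 8, 9, 1, 9, 15); Brio gets 15.
- XL → Alto plays S3 (best of 11, 10, 13, 12, 8); Brio gets 10.
Maximizing over 8, 4, 15, 10, Brio chooses L. Subgame-perfect outcome: (S5, L) with payoffs (15, 15).

L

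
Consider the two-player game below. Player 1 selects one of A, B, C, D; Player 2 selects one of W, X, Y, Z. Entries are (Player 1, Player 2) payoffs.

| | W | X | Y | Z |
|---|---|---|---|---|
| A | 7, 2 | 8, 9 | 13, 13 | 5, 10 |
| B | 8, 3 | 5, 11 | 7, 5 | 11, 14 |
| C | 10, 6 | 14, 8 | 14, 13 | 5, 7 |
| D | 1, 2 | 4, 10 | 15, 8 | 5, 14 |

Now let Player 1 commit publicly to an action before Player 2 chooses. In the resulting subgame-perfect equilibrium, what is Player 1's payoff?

14

Work backward from Player 2's decision.
- A: BR = Y, leader payoff 13.
- B: BR = Z, leader payoff 11.
- C: BR = Y, leader payoff 14.
- D: BR = Z, leader payoff 5.
Player 1's induced payoffs are 13, 11, 14, 5, so Player 1 commits to C. Subgame-perfect outcome: (C, Y) with payoffs (14, 13).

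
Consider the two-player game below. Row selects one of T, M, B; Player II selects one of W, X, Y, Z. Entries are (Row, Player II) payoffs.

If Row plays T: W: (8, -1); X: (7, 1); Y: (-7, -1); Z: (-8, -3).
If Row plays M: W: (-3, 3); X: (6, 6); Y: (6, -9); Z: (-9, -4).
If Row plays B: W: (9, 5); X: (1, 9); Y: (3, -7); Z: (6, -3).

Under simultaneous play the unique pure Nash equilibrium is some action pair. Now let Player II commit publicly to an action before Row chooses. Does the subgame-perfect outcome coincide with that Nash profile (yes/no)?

no

Row best-responds to each possible Player II move:
- W: BR = B, leader payoff 5.
- X: BR = T, leader payoff 1.
- Y: BR = M, leader payoff -9.
- Z: BR = B, leader payoff -3.
Maximizing over 5, 1, -9, -3, Player II chooses W. Subgame-perfect outcome: (B, W) with payoffs (9, 5).
Now find the simultaneous Nash equilibrium.
Row's best replies: W→B; X→T; Y→M; Z→B.
Player II's best replies: T→X; M→X; B→X.
Only (T, X) has each player best-responding; Nash payoffs (7, 1).
Sequential outcome (B, W) differs from the Nash profile (T, X).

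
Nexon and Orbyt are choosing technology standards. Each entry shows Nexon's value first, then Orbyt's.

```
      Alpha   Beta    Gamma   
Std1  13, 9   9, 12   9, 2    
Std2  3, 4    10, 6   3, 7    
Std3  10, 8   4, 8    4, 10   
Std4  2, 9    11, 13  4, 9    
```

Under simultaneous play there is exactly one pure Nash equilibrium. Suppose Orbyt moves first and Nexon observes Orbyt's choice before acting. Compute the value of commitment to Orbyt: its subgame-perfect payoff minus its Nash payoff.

Backward induction with Orbyt moving first.
- Alpha → Nexon plays Std1 (best of 13, 3, 10, 2); Orbyt gets 9.
- Beta → Nexon plays Std4 (best of 9, 10, 4, 11); Orbyt gets 13.
- Gamma → Nexon plays Std1 (best of 9, 3, 4, 4); Orbyt gets 2.
Maximizing over 9, 13, 2, Orbyt chooses Beta. Subgame-perfect outcome: (Std4, Beta) with payoffs (11, 13).
Now find the simultaneous Nash equilibrium.
Nexon's best replies: Alpha→Std1; Beta→Std4; Gamma→Std1.
Orbyt's best replies: Std1→Beta; Std2→Gamma; Std3→Gamma; Std4→Beta.
The unique mutual best reply is (Std4, Beta), giving (11, 13).
Orbyt's commitment gain: 13 − 13 = 0.

0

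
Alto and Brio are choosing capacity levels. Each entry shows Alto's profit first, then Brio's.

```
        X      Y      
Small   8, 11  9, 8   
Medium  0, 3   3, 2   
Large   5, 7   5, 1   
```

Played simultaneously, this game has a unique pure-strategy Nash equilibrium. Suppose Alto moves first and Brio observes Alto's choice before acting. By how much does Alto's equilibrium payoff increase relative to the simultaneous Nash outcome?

0

Solve by backward induction (Alto leads).
- Small → Brio plays X (best of 11, 8); Alto gets 8.
- Medium → Brio plays X (best of 3, 2); Alto gets 0.
- Large → Brio plays X (best of 7, 1); Alto gets 5.
Among 8, 0, 5, the best is 8 at Small. Subgame-perfect outcome: (Small, X) with payoffs (8, 11).
Under simultaneous play:
Alto's best replies: X→Small; Y→Small.
Brio's best replies: Small→X; Medium→X; Large→X.
The unique mutual best reply is (Small, X), giving (8, 11).
Alto's commitment gain: 8 − 8 = 0.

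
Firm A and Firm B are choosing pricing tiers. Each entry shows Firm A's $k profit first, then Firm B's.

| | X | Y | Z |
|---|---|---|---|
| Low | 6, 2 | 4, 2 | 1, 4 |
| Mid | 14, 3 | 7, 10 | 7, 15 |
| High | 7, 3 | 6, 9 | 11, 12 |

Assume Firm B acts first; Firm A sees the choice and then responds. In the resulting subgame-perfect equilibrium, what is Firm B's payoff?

12

Firm A best-responds to each possible Firm B move:
- X: BR = Mid, leader payoff 3.
- Y: BR = Mid, leader payoff 10.
- Z: BR = High, leader payoff 12.
Among 3, 10, 12, the best is 12 at Z. Subgame-perfect outcome: (High, Z) with payoffs (11, 12).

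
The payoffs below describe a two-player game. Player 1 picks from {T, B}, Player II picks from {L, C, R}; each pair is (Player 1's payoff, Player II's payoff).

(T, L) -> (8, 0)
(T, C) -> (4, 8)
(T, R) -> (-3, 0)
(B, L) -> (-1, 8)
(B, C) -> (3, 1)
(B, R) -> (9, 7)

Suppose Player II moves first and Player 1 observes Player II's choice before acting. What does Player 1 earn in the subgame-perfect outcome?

Player 1 best-responds to each possible Player II move:
- L: BR = T, leader payoff 0.
- C: BR = T, leader payoff 8.
- R: BR = B, leader payoff 7.
Player II's induced payoffs are 0, 8, 7, so Player II commits to C. Subgame-perfect outcome: (T, C) with payoffs (4, 8).

4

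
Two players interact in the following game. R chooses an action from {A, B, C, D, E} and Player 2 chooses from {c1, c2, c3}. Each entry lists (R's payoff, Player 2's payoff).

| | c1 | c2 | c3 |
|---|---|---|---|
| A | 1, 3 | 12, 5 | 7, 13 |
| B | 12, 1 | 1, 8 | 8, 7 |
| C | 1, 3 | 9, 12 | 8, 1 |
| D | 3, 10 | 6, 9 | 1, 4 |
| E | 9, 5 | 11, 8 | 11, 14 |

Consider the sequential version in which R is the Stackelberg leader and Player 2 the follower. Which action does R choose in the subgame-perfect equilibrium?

E

Work backward from Player 2's decision.
- A → Player 2 plays c3 (best of 3, 5, 13); R gets 7.
- B → Player 2 plays c2 (best of 1, 8, 7); R gets 1.
- C → Player 2 plays c2 (best of 3, 12, 1); R gets 9.
- D → Player 2 plays c1 (best of 10, 9, 4); R gets 3.
- E → Player 2 plays c3 (best of 5, 8, 14); R gets 11.
Maximizing over 7, 1, 9, 3, 11, R chooses E. Subgame-perfect outcome: (E, c3) with payoffs (11, 14).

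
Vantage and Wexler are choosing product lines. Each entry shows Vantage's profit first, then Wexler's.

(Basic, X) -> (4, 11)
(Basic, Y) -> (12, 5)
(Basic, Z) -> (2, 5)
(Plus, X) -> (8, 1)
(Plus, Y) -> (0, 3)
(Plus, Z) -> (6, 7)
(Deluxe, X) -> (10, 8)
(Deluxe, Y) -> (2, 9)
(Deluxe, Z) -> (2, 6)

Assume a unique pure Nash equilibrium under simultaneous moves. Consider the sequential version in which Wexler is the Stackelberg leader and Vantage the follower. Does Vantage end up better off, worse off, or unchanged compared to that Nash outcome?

better off

Work backward from Vantage's decision.
- X: Vantage compares 4, 8, 10 and picks Deluxe; Wexler would get 8.
- Y: Vantage compares 12, 0, 2 and picks Basic; Wexler would get 5.
- Z: Vantage compares 2, 6, 2 and picks Plus; Wexler would get 7.
Maximizing over 8, 5, 7, Wexler chooses X. Subgame-perfect outcome: (Deluxe, X) with payoffs (10, 8).
Under simultaneous play:
Vantage's best replies: X→Deluxe; Y→Basic; Z→Plus.
Wexler's best replies: Basic→X; Plus→Z; Deluxe→Y.
The unique mutual best reply is (Plus, Z), giving (6, 7).
Vantage earns 10 sequentially versus 6 at the Nash outcome: better off.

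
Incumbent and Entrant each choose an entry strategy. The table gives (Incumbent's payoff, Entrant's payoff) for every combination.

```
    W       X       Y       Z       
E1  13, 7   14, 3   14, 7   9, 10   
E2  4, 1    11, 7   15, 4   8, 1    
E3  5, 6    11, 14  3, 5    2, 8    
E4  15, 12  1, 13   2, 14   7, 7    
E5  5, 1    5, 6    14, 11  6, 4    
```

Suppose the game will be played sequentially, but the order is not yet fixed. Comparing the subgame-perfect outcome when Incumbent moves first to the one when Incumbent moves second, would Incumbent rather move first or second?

second

If Incumbent leads: Entrant's best replies are E1→Z, E2→X, E3→X, E4→Y, E5→Y; Incumbent's induced payoffs 9, 11, 11, 2, 14; outcome (E5, Y), payoffs (14, 11).
If Entrant leads: Incumbent's best replies are W→E4, X→E1, Y→E2, Z→E1; Entrant's induced payoffs 12, 3, 4, 10; outcome (E4, W), payoffs (15, 12).
Incumbent gets 14 moving first and 15 moving second, so Incumbent prefers to move second.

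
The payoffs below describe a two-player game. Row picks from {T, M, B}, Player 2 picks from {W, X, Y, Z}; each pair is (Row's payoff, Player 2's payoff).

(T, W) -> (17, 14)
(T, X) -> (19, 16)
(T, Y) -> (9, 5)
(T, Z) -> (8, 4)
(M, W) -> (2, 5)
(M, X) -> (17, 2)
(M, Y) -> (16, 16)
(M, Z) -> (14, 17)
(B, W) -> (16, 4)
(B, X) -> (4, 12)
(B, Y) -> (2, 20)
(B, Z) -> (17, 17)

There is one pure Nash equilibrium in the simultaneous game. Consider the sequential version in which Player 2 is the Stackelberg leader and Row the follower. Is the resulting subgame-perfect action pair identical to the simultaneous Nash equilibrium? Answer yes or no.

Solve by backward induction (Player 2 leads).
- W → Row plays T (best of 17, 2, 16); Player 2 gets 14.
- X → Row plays T (best of 19, 17, 4); Player 2 gets 16.
- Y → Row plays M (best of 9, 16, 2); Player 2 gets 16.
- Z → Row plays B (best of 8, 14, 17); Player 2 gets 17.
Maximizing over 14, 16, 16, 17, Player 2 chooses Z. Subgame-perfect outcome: (B, Z) with payoffs (17, 17).
Now find the simultaneous Nash equilibrium.
Row's best replies: W→T; X→T; Y→M; Z→B.
Player 2's best replies: T→X; M→Z; B→Y.
Only (T, X) has each player best-responding; Nash payoffs (19, 16).
Sequential outcome (B, Z) differs from the Nash profile (T, X).

no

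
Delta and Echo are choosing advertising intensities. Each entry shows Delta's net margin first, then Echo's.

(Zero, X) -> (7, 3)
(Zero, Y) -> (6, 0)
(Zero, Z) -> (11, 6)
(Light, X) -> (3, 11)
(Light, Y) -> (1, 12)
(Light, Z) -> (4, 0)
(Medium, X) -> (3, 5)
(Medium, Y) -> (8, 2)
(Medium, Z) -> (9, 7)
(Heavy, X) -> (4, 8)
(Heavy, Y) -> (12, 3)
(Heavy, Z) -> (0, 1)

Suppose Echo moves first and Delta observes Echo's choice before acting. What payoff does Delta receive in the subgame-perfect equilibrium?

Backward induction with Echo moving first.
- X: Delta compares 7, 3, 3, 4 and picks Zero; Echo would get 3.
- Y: Delta compares 6, 1, 8, 12 and picks Heavy; Echo would get 3.
- Z: Delta compares 11, 4, 9, 0 and picks Zero; Echo would get 6.
Echo's induced payoffs are 3, 3, 6, so Echo commits to Z. Subgame-perfect outcome: (Zero, Z) with payoffs (11, 6).

11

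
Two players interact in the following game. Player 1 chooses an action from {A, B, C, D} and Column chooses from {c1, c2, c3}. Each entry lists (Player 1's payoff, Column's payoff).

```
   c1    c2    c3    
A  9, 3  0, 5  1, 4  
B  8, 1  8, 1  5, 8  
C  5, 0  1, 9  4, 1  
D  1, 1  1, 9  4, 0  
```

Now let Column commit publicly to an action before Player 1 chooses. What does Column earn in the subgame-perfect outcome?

Player 1 best-responds to each possible Column move:
- c1 → Player 1 plays A (best of 9, 8, 5, 1); Column gets 3.
- c2 → Player 1 plays B (best of 0, 8, 1, 1); Column gets 1.
- c3 → Player 1 plays B (best of 1, 5, 4, 4); Column gets 8.
Among 3, 1, 8, the best is 8 at c3. Subgame-perfect outcome: (B, c3) with payoffs (5, 8).

8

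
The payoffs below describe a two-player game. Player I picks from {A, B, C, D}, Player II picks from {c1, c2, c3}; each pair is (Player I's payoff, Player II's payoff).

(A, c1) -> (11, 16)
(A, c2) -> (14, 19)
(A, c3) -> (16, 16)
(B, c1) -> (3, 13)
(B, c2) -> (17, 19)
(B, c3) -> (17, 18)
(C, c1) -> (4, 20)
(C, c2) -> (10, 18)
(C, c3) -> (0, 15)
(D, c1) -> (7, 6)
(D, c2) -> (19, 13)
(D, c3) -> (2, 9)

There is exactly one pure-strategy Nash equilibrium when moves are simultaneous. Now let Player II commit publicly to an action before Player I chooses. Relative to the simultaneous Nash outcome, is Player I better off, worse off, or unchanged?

worse off

Solve by backward induction (Player II leads).
- c1: Player I compares 11, 3, 4, 7 and picks A; Player II would get 16.
- c2: Player I compares 14, 17, 10, 19 and picks D; Player II would get 13.
- c3: Player I compares 16, 17, 0, 2 and picks B; Player II would get 18.
Among 16, 13, 18, the best is 18 at c3. Subgame-perfect outcome: (B, c3) with payoffs (17, 18).
Under simultaneous play:
Player I's best replies: c1→A; c2→D; c3→B.
Player II's best replies: A→c2; B→c2; C→c1; D→c2.
The unique mutual best reply is (D, c2), giving (19, 13).
Player I earns 17 sequentially versus 19 at the Nash outcome: worse off.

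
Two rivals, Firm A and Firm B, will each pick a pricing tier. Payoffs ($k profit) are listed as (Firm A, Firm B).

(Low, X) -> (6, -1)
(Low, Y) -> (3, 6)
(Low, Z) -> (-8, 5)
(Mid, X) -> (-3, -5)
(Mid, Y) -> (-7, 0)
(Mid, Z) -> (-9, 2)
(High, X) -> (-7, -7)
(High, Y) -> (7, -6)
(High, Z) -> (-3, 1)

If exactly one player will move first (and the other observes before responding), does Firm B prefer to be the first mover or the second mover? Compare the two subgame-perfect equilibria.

If Firm A leads: Firm B's best replies are Low→Y, Mid→Z, High→Z; Firm A's induced payoffs 3, -9, -3; outcome (Low, Y), payoffs (3, 6).
If Firm B leads: Firm A's best replies are X→Low, Y→High, Z→High; Firm B's induced payoffs -1, -6, 1; outcome (High, Z), payoffs (-3, 1).
Firm B gets 1 moving first and 6 moving second, so Firm B prefers to move second.

second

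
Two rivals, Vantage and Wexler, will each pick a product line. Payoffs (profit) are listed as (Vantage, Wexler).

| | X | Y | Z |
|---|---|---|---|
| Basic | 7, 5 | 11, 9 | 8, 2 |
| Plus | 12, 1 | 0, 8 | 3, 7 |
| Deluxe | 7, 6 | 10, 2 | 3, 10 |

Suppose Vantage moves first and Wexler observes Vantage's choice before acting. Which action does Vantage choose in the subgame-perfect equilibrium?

Wexler best-responds to each possible Vantage move:
- Basic: BR = Y, leader payoff 11.
- Plus: BR = Y, leader payoff 0.
- Deluxe: BR = Z, leader payoff 3.
Among 11, 0, 3, the best is 11 at Basic. Subgame-perfect outcome: (Basic, Y) with payoffs (11, 9).

Basic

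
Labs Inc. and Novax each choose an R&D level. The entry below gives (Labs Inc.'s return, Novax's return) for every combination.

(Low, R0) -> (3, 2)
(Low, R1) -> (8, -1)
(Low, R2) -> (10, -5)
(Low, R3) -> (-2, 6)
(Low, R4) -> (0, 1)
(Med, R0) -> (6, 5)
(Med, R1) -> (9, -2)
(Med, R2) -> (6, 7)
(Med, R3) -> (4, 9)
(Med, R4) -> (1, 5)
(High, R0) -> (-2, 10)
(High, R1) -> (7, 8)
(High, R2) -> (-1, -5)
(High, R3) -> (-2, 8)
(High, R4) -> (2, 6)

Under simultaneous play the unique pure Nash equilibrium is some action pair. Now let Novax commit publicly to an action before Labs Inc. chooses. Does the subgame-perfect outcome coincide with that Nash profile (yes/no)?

Solve by backward induction (Novax leads).
- R0 → Labs Inc. plays Med (best of 3, 6, -2); Novax gets 5.
- R1 → Labs Inc. plays Med (best of 8, 9, 7); Novax gets -2.
- R2 → Labs Inc. plays Low (best of 10, 6, -1); Novax gets -5.
- R3 → Labs Inc. plays Med (best of -2, 4, -2); Novax gets 9.
- R4 → Labs Inc. plays High (best of 0, 1, 2); Novax gets 6.
Novax's induced payoffs are 5, -2, -5, 9, 6, so Novax commits to R3. Subgame-perfect outcome: (Med, R3) with payoffs (4, 9).
Now find the simultaneous Nash equilibrium.
Labs Inc.'s best replies: R0→Med; R1→Med; R2→Low; R3→Med; R4→High.
Novax's best replies: Low→R3; Med→R3; High→R0.
The unique mutual best reply is (Med, R3), giving (4, 9).
Sequential outcome (Med, R3) coincides with the Nash profile (Med, R3).

yes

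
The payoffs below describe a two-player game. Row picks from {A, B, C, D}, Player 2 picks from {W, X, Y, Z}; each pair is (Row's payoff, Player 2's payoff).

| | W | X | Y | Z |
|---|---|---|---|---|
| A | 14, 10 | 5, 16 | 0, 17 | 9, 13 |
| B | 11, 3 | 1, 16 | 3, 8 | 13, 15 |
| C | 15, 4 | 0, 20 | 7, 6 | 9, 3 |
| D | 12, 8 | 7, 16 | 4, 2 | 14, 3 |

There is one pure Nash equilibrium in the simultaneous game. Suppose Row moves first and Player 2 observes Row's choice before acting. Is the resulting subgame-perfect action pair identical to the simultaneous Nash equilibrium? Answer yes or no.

yes

Player 2 best-responds to each possible Row move:
- A → Player 2 plays Y (best of 10, 16, 17, 13); Row gets 0.
- B → Player 2 plays X (best of 3, 16, 8, 15); Row gets 1.
- C → Player 2 plays X (best of 4, 20, 6, 3); Row gets 0.
- D → Player 2 plays X (best of 8, 16, 2, 3); Row gets 7.
Row's induced payoffs are 0, 1, 0, 7, so Row commits to D. Subgame-perfect outcome: (D, X) with payoffs (7, 16).
Now find the simultaneous Nash equilibrium.
Row's best replies: W→C; X→D; Y→C; Z→D.
Player 2's best replies: A→Y; B→X; C→X; D→X.
Only (D, X) has each player best-responding; Nash payoffs (7, 16).
Sequential outcome (D, X) coincides with the Nash profile (D, X).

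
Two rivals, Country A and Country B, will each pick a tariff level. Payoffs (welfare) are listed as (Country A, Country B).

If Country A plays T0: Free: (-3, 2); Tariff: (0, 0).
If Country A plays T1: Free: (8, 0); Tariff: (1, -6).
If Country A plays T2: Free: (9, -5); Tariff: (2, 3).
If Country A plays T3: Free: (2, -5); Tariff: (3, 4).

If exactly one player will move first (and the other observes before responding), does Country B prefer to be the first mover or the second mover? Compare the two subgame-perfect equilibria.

first

If Country A leads: Country B's best replies are T0→Free, T1→Free, T2→Tariff, T3→Tariff; Country A's induced payoffs -3, 8, 2, 3; outcome (T1, Free), payoffs (8, 0).
If Country B leads: Country A's best replies are Free→T2, Tariff→T3; Country B's induced payoffs -5, 4; outcome (T3, Tariff), payoffs (3, 4).
Country B gets 4 moving first and 0 moving second, so Country B prefers to move first.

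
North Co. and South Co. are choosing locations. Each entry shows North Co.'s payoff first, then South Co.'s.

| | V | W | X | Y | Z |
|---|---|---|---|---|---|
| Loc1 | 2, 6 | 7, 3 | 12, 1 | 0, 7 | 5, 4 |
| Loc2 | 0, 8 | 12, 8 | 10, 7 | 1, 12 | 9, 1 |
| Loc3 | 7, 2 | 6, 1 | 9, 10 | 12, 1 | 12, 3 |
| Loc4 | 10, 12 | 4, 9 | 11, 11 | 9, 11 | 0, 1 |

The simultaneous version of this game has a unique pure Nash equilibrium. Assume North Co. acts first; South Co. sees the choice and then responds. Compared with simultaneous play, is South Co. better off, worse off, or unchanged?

unchanged

Solve by backward induction (North Co. leads).
- Loc1 → South Co. plays Y (best of 6, 3, 1, 7, 4); North Co. gets 0.
- Loc2 → South Co. plays Y (best of 8, 8, 7, 12, 1); North Co. gets 1.
- Loc3 → South Co. plays X (best of 2, 1, 10, 1, 3); North Co. gets 9.
- Loc4 → South Co. plays V (best of 12, 9, 11, 11, 1); North Co. gets 10.
North Co.'s induced payoffs are 0, 1, 9, 10, so North Co. commits to Loc4. Subgame-perfect outcome: (Loc4, V) with payoffs (10, 12).
For the simultaneous game, intersect best replies.
North Co.'s best replies: V→Loc4; W→Loc2; X→Loc1; Y→Loc3; Z→Loc3.
South Co.'s best replies: Loc1→Y; Loc2→Y; Loc3→X; Loc4→V.
The unique mutual best reply is (Loc4, V), giving (10, 12).
South Co. earns 12 sequentially versus 12 at the Nash outcome: unchanged.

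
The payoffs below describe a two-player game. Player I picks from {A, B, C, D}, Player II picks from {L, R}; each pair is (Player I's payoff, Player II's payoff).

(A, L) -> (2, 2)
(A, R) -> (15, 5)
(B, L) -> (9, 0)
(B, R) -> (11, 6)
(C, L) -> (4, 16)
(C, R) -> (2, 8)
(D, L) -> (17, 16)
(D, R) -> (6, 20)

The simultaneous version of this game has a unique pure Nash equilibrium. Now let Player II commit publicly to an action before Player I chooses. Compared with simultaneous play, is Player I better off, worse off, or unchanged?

Backward induction with Player II moving first.
- L: Player I compares 2, 9, 4, 17 and picks D; Player II would get 16.
- R: Player I compares 15, 11, 2, 6 and picks A; Player II would get 5.
Maximizing over 16, 5, Player II chooses L. Subgame-perfect outcome: (D, L) with payoffs (17, 16).
Under simultaneous play:
Player I's best replies: L→D; R→A.
Player II's best replies: A→R; B→R; C→L; D→R.
The unique mutual best reply is (A, R), giving (15, 5).
Player I earns 17 sequentially versus 15 at the Nash outcome: better off.

better off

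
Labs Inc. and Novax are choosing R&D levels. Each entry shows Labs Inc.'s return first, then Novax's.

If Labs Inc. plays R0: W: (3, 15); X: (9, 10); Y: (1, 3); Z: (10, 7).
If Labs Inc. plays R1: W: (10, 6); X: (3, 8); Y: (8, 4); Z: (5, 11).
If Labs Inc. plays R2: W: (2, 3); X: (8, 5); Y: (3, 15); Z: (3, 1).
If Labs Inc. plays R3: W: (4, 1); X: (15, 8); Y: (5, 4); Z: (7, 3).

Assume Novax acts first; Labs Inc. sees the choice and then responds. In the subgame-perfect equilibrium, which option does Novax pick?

Solve by backward induction (Novax leads).
- W: BR = R1, leader payoff 6.
- X: BR = R3, leader payoff 8.
- Y: BR = R1, leader payoff 4.
- Z: BR = R0, leader payoff 7.
Novax's induced payoffs are 6, 8, 4, 7, so Novax commits to X. Subgame-perfect outcome: (R3, X) with payoffs (15, 8).

X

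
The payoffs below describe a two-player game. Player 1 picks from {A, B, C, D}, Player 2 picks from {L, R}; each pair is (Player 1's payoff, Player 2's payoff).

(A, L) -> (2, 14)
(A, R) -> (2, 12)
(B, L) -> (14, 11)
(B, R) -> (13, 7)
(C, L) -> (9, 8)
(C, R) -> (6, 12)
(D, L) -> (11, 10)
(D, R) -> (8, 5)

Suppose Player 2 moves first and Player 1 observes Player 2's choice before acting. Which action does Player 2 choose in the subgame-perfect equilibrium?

Work backward from Player 1's decision.
- L: BR = B, leader payoff 11.
- R: BR = B, leader payoff 7.
Maximizing over 11, 7, Player 2 chooses L. Subgame-perfect outcome: (B, L) with payoffs (14, 11).

L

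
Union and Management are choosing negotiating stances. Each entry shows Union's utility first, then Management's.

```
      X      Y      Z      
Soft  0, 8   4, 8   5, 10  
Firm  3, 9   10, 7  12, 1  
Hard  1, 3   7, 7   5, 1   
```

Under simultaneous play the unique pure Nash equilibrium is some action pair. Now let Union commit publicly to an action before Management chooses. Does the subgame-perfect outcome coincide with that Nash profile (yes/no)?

no

Solve by backward induction (Union leads).
- Soft: Management compares 8, 8, 10 and picks Z; Union would get 5.
- Firm: Management compares 9, 7, 1 and picks X; Union would get 3.
- Hard: Management compares 3, 7, 1 and picks Y; Union would get 7.
Maximizing over 5, 3, 7, Union chooses Hard. Subgame-perfect outcome: (Hard, Y) with payoffs (7, 7).
Now find the simultaneous Nash equilibrium.
Union's best replies: X→Firm; Y→Firm; Z→Firm.
Management's best replies: Soft→Z; Firm→X; Hard→Y.
The unique mutual best reply is (Firm, X), giving (3, 9).
Sequential outcome (Hard, Y) differs from the Nash profile (Firm, X).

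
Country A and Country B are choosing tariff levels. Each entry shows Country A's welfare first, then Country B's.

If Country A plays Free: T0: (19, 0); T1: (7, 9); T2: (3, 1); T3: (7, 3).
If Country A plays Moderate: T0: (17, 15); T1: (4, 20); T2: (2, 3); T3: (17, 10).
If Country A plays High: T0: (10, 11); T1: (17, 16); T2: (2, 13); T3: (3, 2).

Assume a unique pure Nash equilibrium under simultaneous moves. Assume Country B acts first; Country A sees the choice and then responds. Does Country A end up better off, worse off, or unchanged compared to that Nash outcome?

Solve by backward induction (Country B leads).
- T0: Country A compares 19, 17, 10 and picks Free; Country B would get 0.
- T1: Country A compares 7, 4, 17 and picks High; Country B would get 16.
- T2: Country A compares 3, 2, 2 and picks Free; Country B would get 1.
- T3: Country A compares 7, 17, 3 and picks Moderate; Country B would get 10.
Maximizing over 0, 16, 1, 10, Country B chooses T1. Subgame-perfect outcome: (High, T1) with payoffs (17, 16).
Now find the simultaneous Nash equilibrium.
Country A's best replies: T0→Free; T1→High; T2→Free; T3→Moderate.
Country B's best replies: Free→T1; Moderate→T1; High→T1.
The unique mutual best reply is (High, T1), giving (17, 16).
Country A earns 17 sequentially versus 17 at the Nash outcome: unchanged.

unchanged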